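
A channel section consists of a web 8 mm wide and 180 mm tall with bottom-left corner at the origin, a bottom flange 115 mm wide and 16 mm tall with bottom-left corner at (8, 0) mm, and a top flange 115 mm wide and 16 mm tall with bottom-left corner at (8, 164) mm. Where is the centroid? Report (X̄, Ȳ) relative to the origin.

web: A = 8 × 180 = 1440.00, centroid at (4.00, 90.00).
bottom flange: A = 115 × 16 = 1840.00, centroid at (65.50, 8.00).
top flange: A = 115 × 16 = 1840.00, centroid at (65.50, 172.00).
ΣA = 5120.00 mm², ΣAX̄ = 246800.00 mm³, ΣAȲ = 460800.00 mm³.
X̄ = 246800.00/5120.00 = 48.20 mm; Ȳ = 460800.00/5120.00 = 90.00 mm.

X̄ = 48.20 mm, Ȳ = 90.00 mm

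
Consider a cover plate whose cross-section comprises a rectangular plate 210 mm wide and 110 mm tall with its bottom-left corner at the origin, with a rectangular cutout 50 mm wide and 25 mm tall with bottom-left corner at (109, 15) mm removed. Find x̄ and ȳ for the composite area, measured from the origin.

x̄ = 103.34 mm, ȳ = 56.57 mm

plate: A = 210 × 110 = 23100.00, centroid at (105.00, 55.00).
hole: A = −(50 × 25) = -1250.00, centroid at (134.00, 27.50).
ΣA = 21850.00 mm²
ΣAx̄ = (23100.00)(105.00) + (-1250.00)(134.00) = 2258000.00 mm³
ΣAȳ = (23100.00)(55.00) + (-1250.00)(27.50) = 1236125.00 mm³
x̄ = 2258000.00 / 21850.00 = 103.34 mm
ȳ = 1236125.00 / 21850.00 = 56.57 mm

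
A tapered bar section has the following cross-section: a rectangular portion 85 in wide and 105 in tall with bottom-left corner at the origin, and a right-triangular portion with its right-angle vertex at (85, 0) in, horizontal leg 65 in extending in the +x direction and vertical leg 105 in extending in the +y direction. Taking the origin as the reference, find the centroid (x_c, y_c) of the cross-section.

Part | A | x̄ᵢ | ȳᵢ | A·x̄ᵢ | A·ȳᵢ
rectangular portion | 8925.00 | 42.50 | 52.50 | 379312.50 | 468562.50
triangular portion | 3412.50 | 106.67 | 35.00 | 364000.00 | 119437.50
Σ | 12337.50 |  |  | 743312.50 | 588000.00
x_c = 743312.50 / 12337.50 = 60.25 in
y_c = 588000.00 / 12337.50 = 47.66 in

x_c = 60.25 in, y_c = 47.66 in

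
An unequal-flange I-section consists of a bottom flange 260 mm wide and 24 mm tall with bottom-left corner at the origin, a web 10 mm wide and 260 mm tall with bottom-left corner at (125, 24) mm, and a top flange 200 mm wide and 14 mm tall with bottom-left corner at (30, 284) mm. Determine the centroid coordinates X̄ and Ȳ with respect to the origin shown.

X̄ = 130.00 mm, Ȳ = 110.83 mm

bottom flange: A = 260 × 24 = 6240.00, centroid at (130.00, 12.00).
web: A = 10 × 260 = 2600.00, centroid at (130.00, 154.00).
top flange: A = 200 × 14 = 2800.00, centroid at (130.00, 291.00).
ΣA = 11640.00 mm², ΣAX̄ = 1513200.00 mm³, ΣAȲ = 1290080.00 mm³.
X̄ = 1513200.00/11640.00 = 130.00 mm; Ȳ = 1290080.00/11640.00 = 110.83 mm.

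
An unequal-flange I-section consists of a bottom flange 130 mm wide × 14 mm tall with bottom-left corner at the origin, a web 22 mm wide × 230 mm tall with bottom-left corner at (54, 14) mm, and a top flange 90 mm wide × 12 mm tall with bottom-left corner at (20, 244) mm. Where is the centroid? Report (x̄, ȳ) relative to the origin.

x̄ = 65.00 mm, ȳ = 117.52 mm

Part | A | x̄ᵢ | ȳᵢ | A·x̄ᵢ | A·ȳᵢ
bottom flange | 1820.00 | 65.00 | 7.00 | 118300.00 | 12740.00
web | 5060.00 | 65.00 | 129.00 | 328900.00 | 652740.00
top flange | 1080.00 | 65.00 | 250.00 | 70200.00 | 270000.00
Σ | 7960.00 |  |  | 517400.00 | 935480.00
x̄ = 517400.00 / 7960.00 = 65.00 mm
ȳ = 935480.00 / 7960.00 = 117.52 mm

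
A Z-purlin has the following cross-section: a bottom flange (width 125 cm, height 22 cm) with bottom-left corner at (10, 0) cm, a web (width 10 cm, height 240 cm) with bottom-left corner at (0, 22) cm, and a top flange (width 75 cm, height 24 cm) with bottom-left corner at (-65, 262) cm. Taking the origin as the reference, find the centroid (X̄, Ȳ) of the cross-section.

Part | A | x̄ᵢ | ȳᵢ | A·x̄ᵢ | A·ȳᵢ
bottom flange | 2750.00 | 72.50 | 11.00 | 199375.00 | 30250.00
web | 2400.00 | 5.00 | 142.00 | 12000.00 | 340800.00
top flange | 1800.00 | -27.50 | 274.00 | -49500.00 | 493200.00
Σ | 6950.00 |  |  | 161875.00 | 864250.00
X̄ = 161875.00 / 6950.00 = 23.29 cm
Ȳ = 864250.00 / 6950.00 = 124.35 cm

X̄ = 23.29 cm, Ȳ = 124.35 cm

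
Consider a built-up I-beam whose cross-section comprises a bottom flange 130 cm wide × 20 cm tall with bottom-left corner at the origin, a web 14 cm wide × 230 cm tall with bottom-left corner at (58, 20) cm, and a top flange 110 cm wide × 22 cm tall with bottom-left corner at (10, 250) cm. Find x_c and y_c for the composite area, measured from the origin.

x_c = 65.00 cm, y_c = 132.56 cm

bottom flange: A = 130 × 20 = 2600.00, centroid at (65.00, 10.00).
web: A = 14 × 230 = 3220.00, centroid at (65.00, 135.00).
top flange: A = 110 × 22 = 2420.00, centroid at (65.00, 261.00).
ΣA = 8240.00 cm², ΣAx_c = 535600.00 cm³, ΣAy_c = 1092320.00 cm³.
x_c = 535600.00/8240.00 = 65.00 cm; y_c = 1092320.00/8240.00 = 132.56 cm.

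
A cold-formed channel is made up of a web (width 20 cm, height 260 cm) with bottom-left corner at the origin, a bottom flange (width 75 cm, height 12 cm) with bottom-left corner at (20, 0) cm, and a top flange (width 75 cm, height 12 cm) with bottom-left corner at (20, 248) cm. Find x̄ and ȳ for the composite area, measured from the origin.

web: A = 20 × 260 = 5200.00, centroid at (10.00, 130.00).
bottom flange: A = 75 × 12 = 900.00, centroid at (57.50, 6.00).
top flange: A = 75 × 12 = 900.00, centroid at (57.50, 254.00).
ΣA = 7000.00 cm²
ΣAx̄ = (5200.00)(10.00) + (900.00)(57.50) + (900.00)(57.50) = 155500.00 cm³
ΣAȳ = (5200.00)(130.00) + (900.00)(6.00) + (900.00)(254.00) = 910000.00 cm³
x̄ = 155500.00 / 7000.00 = 22.21 cm
ȳ = 910000.00 / 7000.00 = 130.00 cm

x̄ = 22.21 cm, ȳ = 130.00 cm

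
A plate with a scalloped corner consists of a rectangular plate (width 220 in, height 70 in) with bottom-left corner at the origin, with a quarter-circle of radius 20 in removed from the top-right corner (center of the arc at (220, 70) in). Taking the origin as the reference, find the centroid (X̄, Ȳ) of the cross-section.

plate: A = 220 × 70 = 15400.00, centroid at (110.00, 35.00).
removed quarter-circle: A = −¼π·20² = -314.16, centroid at (211.51, 61.51).
ΣA = 15085.84 in²
ΣAX̄ = (15400.00)(110.00) + (-314.16)(211.51) = 1627551.63 in³
ΣAȲ = (15400.00)(35.00) + (-314.16)(61.51) = 519675.52 in³
X̄ = 1627551.63 / 15085.84 = 107.89 in
Ȳ = 519675.52 / 15085.84 = 34.45 in

X̄ = 107.89 in, Ȳ = 34.45 in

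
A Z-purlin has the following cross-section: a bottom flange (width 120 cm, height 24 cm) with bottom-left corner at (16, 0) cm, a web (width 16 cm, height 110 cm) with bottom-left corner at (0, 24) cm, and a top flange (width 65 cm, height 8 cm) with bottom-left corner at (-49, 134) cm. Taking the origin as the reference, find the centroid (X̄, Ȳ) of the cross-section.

Part | A | x̄ᵢ | ȳᵢ | A·x̄ᵢ | A·ȳᵢ
bottom flange | 2880.00 | 76.00 | 12.00 | 218880.00 | 34560.00
web | 1760.00 | 8.00 | 79.00 | 14080.00 | 139040.00
top flange | 520.00 | -16.50 | 138.00 | -8580.00 | 71760.00
Σ | 5160.00 |  |  | 224380.00 | 245360.00
X̄ = 224380.00 / 5160.00 = 43.48 cm
Ȳ = 245360.00 / 5160.00 = 47.55 cm

X̄ = 43.48 cm, Ȳ = 47.55 cm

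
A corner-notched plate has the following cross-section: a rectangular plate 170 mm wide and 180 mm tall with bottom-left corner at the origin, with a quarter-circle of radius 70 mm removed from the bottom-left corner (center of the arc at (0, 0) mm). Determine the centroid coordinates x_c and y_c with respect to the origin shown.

x_c = 92.95 mm, y_c = 98.67 mm

plate: A = 170 × 180 = 30600.00, centroid at (85.00, 90.00).
removed quarter-circle: A = −¼π·70² = -3848.45, centroid at (29.71, 29.71).
ΣA = 26751.55 mm²
ΣAx_c = (30600.00)(85.00) + (-3848.45)(29.71) = 2486666.67 mm³
ΣAy_c = (30600.00)(90.00) + (-3848.45)(29.71) = 2639666.67 mm³
x_c = 2486666.67 / 26751.55 = 92.95 mm
y_c = 2639666.67 / 26751.55 = 98.67 mm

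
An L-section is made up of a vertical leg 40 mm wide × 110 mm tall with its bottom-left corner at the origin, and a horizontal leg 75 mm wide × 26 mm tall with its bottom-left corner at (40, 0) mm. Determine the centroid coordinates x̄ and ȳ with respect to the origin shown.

Part | A | x̄ᵢ | ȳᵢ | A·x̄ᵢ | A·ȳᵢ
vertical leg | 4400.00 | 20.00 | 55.00 | 88000.00 | 242000.00
horizontal leg | 1950.00 | 77.50 | 13.00 | 151125.00 | 25350.00
Σ | 6350.00 |  |  | 239125.00 | 267350.00
x̄ = 239125.00 / 6350.00 = 37.66 mm
ȳ = 267350.00 / 6350.00 = 42.10 mm

x̄ = 37.66 mm, ȳ = 42.10 mm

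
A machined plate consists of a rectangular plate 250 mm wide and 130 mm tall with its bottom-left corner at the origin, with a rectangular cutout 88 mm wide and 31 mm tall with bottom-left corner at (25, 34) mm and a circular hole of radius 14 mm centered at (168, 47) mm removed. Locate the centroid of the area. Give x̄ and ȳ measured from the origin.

x̄ = 129.33 mm, ȳ = 66.83 mm

plate: A = 250 × 130 = 32500.00, centroid at (125.00, 65.00).
hole 1: A = −(88 × 31) = -2728.00, centroid at (69.00, 49.50).
hole 2: A = −π·14² = -615.75, centroid at (168.00, 47.00).
ΣA = 29156.25 mm², ΣAx̄ = 3770821.64 mm³, ΣAȳ = 1948523.65 mm³.
x̄ = 3770821.64/29156.25 = 129.33 mm; ȳ = 1948523.65/29156.25 = 66.83 mm.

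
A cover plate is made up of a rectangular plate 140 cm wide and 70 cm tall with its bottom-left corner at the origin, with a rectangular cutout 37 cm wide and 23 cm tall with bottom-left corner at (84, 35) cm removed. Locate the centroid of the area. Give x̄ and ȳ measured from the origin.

x̄ = 66.91 cm, ȳ = 33.91 cm

plate: A = 140 × 70 = 9800.00, centroid at (70.00, 35.00).
hole: A = −(37 × 23) = -851.00, centroid at (102.50, 46.50).
ΣA = 8949.00 cm², ΣAx̄ = 598772.50 cm³, ΣAȳ = 303428.50 cm³.
x̄ = 598772.50/8949.00 = 66.91 cm; ȳ = 303428.50/8949.00 = 33.91 cm.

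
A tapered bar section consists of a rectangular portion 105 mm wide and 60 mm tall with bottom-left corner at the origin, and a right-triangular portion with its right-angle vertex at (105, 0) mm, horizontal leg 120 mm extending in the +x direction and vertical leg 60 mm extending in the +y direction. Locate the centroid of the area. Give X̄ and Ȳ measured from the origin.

rectangular portion: A = 105 × 60 = 6300.00, centroid at (52.50, 30.00).
triangular portion: A = ½·120·60 = 3600.00, centroid at (145.00, 20.00).
ΣA = 9900.00 mm²
ΣAX̄ = (6300.00)(52.50) + (3600.00)(145.00) = 852750.00 mm³
ΣAȲ = (6300.00)(30.00) + (3600.00)(20.00) = 261000.00 mm³
X̄ = 852750.00 / 9900.00 = 86.14 mm
Ȳ = 261000.00 / 9900.00 = 26.36 mm

X̄ = 86.14 mm, Ȳ = 26.36 mm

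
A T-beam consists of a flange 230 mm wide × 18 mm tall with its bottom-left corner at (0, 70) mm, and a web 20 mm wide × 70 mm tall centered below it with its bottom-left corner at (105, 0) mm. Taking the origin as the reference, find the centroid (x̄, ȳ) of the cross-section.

Part | A | x̄ᵢ | ȳᵢ | A·x̄ᵢ | A·ȳᵢ
web | 1400.00 | 115.00 | 35.00 | 161000.00 | 49000.00
flange | 4140.00 | 115.00 | 79.00 | 476100.00 | 327060.00
Σ | 5540.00 |  |  | 637100.00 | 376060.00
x̄ = 637100.00 / 5540.00 = 115.00 mm
ȳ = 376060.00 / 5540.00 = 67.88 mm

x̄ = 115.00 mm, ȳ = 67.88 mm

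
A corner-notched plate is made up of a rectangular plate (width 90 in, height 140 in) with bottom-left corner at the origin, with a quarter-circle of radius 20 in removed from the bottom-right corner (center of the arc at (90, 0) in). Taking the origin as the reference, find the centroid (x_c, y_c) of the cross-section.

x_c = 44.07 in, y_c = 71.57 in

plate: A = 90 × 140 = 12600.00, centroid at (45.00, 70.00).
removed quarter-circle: A = −¼π·20² = -314.16, centroid at (81.51, 8.49).
ΣA = 12285.84 in²
ΣAx_c = (12600.00)(45.00) + (-314.16)(81.51) = 541392.33 in³
ΣAy_c = (12600.00)(70.00) + (-314.16)(8.49) = 879333.33 in³
x_c = 541392.33 / 12285.84 = 44.07 in
y_c = 879333.33 / 12285.84 = 71.57 in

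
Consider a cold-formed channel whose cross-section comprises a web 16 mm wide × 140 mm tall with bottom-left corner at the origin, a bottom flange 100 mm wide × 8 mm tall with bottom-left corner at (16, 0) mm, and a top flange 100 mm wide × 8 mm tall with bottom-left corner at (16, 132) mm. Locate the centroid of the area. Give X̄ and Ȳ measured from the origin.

Part | A | x̄ᵢ | ȳᵢ | A·x̄ᵢ | A·ȳᵢ
web | 2240.00 | 8.00 | 70.00 | 17920.00 | 156800.00
bottom flange | 800.00 | 66.00 | 4.00 | 52800.00 | 3200.00
top flange | 800.00 | 66.00 | 136.00 | 52800.00 | 108800.00
Σ | 3840.00 |  |  | 123520.00 | 268800.00
X̄ = 123520.00 / 3840.00 = 32.17 mm
Ȳ = 268800.00 / 3840.00 = 70.00 mm

X̄ = 32.17 mm, Ȳ = 70.00 mm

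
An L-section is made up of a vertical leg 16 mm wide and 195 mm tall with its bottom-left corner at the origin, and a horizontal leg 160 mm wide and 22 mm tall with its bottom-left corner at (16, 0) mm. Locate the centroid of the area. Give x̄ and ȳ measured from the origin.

x̄ = 54.65 mm, ȳ = 51.64 mm

Part | A | x̄ᵢ | ȳᵢ | A·x̄ᵢ | A·ȳᵢ
vertical leg | 3120.00 | 8.00 | 97.50 | 24960.00 | 304200.00
horizontal leg | 3520.00 | 96.00 | 11.00 | 337920.00 | 38720.00
Σ | 6640.00 |  |  | 362880.00 | 342920.00
x̄ = 362880.00 / 6640.00 = 54.65 mm
ȳ = 342920.00 / 6640.00 = 51.64 mm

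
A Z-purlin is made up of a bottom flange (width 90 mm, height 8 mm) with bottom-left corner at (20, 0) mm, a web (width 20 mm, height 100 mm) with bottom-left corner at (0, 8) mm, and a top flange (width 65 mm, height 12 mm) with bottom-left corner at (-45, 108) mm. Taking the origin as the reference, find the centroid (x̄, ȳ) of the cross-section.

bottom flange: A = 90 × 8 = 720.00, centroid at (65.00, 4.00).
web: A = 20 × 100 = 2000.00, centroid at (10.00, 58.00).
top flange: A = 65 × 12 = 780.00, centroid at (-12.50, 114.00).
ΣA = 3500.00 mm²
ΣAx̄ = (720.00)(65.00) + (2000.00)(10.00) + (780.00)(-12.50) = 57050.00 mm³
ΣAȳ = (720.00)(4.00) + (2000.00)(58.00) + (780.00)(114.00) = 207800.00 mm³
x̄ = 57050.00 / 3500.00 = 16.30 mm
ȳ = 207800.00 / 3500.00 = 59.37 mm

x̄ = 16.30 mm, ȳ = 59.37 mm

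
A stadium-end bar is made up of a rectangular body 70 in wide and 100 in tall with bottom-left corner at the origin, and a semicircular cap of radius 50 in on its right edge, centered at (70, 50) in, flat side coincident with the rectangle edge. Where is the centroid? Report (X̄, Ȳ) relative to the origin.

X̄ = 55.20 in, Ȳ = 50.00 in

rectangular body: A = 70 × 100 = 7000.00, centroid at (35.00, 50.00).
semicircular end: A = ½π·50² = 3926.99, centroid at (91.22, 50.00).
ΣA = 10926.99 in², ΣAX̄ = 603222.69 in³, ΣAȲ = 546349.54 in³.
X̄ = 603222.69/10926.99 = 55.20 in; Ȳ = 546349.54/10926.99 = 50.00 in.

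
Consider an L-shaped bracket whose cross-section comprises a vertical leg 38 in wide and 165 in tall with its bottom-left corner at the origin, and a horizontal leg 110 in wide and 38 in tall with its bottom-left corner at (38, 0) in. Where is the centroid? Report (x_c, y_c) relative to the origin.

x_c = 48.60 in, y_c = 57.10 in

vertical leg: A = 38 × 165 = 6270.00, centroid at (19.00, 82.50).
horizontal leg: A = 110 × 38 = 4180.00, centroid at (93.00, 19.00).
ΣA = 10450.00 in², ΣAx_c = 507870.00 in³, ΣAy_c = 596695.00 in³.
x_c = 507870.00/10450.00 = 48.60 in; y_c = 596695.00/10450.00 = 57.10 in.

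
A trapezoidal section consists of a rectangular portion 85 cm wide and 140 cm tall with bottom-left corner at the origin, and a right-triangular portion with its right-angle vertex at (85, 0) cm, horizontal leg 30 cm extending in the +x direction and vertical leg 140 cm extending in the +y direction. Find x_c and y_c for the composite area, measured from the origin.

x_c = 50.38 cm, y_c = 66.50 cm

rectangular portion: A = 85 × 140 = 11900.00, centroid at (42.50, 70.00).
triangular portion: A = ½·30·140 = 2100.00, centroid at (95.00, 46.67).
ΣA = 14000.00 cm²
ΣAx_c = (11900.00)(42.50) + (2100.00)(95.00) = 705250.00 cm³
ΣAy_c = (11900.00)(70.00) + (2100.00)(46.67) = 931000.00 cm³
x_c = 705250.00 / 14000.00 = 50.38 cm
y_c = 931000.00 / 14000.00 = 66.50 cm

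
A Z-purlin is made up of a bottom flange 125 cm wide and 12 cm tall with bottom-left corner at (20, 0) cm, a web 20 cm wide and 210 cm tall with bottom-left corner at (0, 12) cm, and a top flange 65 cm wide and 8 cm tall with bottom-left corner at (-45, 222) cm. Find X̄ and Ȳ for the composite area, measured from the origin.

bottom flange: A = 125 × 12 = 1500.00, centroid at (82.50, 6.00).
web: A = 20 × 210 = 4200.00, centroid at (10.00, 117.00).
top flange: A = 65 × 8 = 520.00, centroid at (-12.50, 226.00).
ΣA = 6220.00 cm²
ΣAX̄ = (1500.00)(82.50) + (4200.00)(10.00) + (520.00)(-12.50) = 159250.00 cm³
ΣAȲ = (1500.00)(6.00) + (4200.00)(117.00) + (520.00)(226.00) = 617920.00 cm³
X̄ = 159250.00 / 6220.00 = 25.60 cm
Ȳ = 617920.00 / 6220.00 = 99.34 cm

X̄ = 25.60 cm, Ȳ = 99.34 cm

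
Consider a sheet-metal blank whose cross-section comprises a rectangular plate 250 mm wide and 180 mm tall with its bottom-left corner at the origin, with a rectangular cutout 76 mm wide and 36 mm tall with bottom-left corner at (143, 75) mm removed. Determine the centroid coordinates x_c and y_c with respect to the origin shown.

Part | A | x̄ᵢ | ȳᵢ | A·x̄ᵢ | A·ȳᵢ
plate | 45000.00 | 125.00 | 90.00 | 5625000.00 | 4050000.00
hole | -2736.00 | 181.00 | 93.00 | -495216.00 | -254448.00
Σ | 42264.00 |  |  | 5129784.00 | 3795552.00
x_c = 5129784.00 / 42264.00 = 121.37 mm
y_c = 3795552.00 / 42264.00 = 89.81 mm

x_c = 121.37 mm, y_c = 89.81 mm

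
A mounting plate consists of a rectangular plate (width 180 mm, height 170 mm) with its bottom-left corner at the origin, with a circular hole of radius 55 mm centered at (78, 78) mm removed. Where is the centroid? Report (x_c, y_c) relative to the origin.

plate: A = 180 × 170 = 30600.00, centroid at (90.00, 85.00).
hole: A = −π·55² = -9503.32, centroid at (78.00, 78.00).
ΣA = 21096.68 mm²
ΣAx_c = (30600.00)(90.00) + (-9503.32)(78.00) = 2012741.21 mm³
ΣAy_c = (30600.00)(85.00) + (-9503.32)(78.00) = 1859741.21 mm³
x_c = 2012741.21 / 21096.68 = 95.41 mm
y_c = 1859741.21 / 21096.68 = 88.15 mm

x_c = 95.41 mm, y_c = 88.15 mm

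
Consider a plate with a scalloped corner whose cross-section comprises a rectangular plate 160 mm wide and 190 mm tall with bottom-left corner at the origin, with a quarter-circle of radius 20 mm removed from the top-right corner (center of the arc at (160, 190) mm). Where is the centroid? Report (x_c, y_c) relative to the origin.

x_c = 79.25 mm, y_c = 94.10 mm

plate: A = 160 × 190 = 30400.00, centroid at (80.00, 95.00).
removed quarter-circle: A = −¼π·20² = -314.16, centroid at (151.51, 181.51).
ΣA = 30085.84 mm²
ΣAx_c = (30400.00)(80.00) + (-314.16)(151.51) = 2384401.18 mm³
ΣAy_c = (30400.00)(95.00) + (-314.16)(181.51) = 2830976.41 mm³
x_c = 2384401.18 / 30085.84 = 79.25 mm
y_c = 2830976.41 / 30085.84 = 94.10 mm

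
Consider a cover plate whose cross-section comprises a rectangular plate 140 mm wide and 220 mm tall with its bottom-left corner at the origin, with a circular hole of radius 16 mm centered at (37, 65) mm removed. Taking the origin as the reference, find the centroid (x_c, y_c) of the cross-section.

plate: A = 140 × 220 = 30800.00, centroid at (70.00, 110.00).
hole: A = −π·16² = -804.25, centroid at (37.00, 65.00).
ΣA = 29995.75 mm², ΣAx_c = 2126242.83 mm³, ΣAy_c = 3335723.90 mm³.
x_c = 2126242.83/29995.75 = 70.88 mm; y_c = 3335723.90/29995.75 = 111.21 mm.

x_c = 70.88 mm, y_c = 111.21 mm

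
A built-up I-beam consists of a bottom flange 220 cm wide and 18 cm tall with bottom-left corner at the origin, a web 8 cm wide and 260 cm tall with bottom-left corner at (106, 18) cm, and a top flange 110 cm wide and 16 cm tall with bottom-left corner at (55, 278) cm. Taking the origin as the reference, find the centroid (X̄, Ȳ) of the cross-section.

X̄ = 110.00 cm, Ȳ = 108.57 cm

bottom flange: A = 220 × 18 = 3960.00, centroid at (110.00, 9.00).
web: A = 8 × 260 = 2080.00, centroid at (110.00, 148.00).
top flange: A = 110 × 16 = 1760.00, centroid at (110.00, 286.00).
ΣA = 7800.00 cm²
ΣAX̄ = (3960.00)(110.00) + (2080.00)(110.00) + (1760.00)(110.00) = 858000.00 cm³
ΣAȲ = (3960.00)(9.00) + (2080.00)(148.00) + (1760.00)(286.00) = 846840.00 cm³
X̄ = 858000.00 / 7800.00 = 110.00 cm
Ȳ = 846840.00 / 7800.00 = 108.57 cm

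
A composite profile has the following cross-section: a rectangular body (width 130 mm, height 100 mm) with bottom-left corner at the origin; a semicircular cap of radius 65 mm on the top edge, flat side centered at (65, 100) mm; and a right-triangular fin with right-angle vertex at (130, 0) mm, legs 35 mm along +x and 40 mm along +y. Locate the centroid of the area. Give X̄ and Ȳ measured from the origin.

X̄ = 67.64 mm, Ȳ = 74.06 mm

rectangular body: A = 130 × 100 = 13000.00, centroid at (65.00, 50.00).
semicircular top: A = ½π·65² = 6636.61, centroid at (65.00, 127.59).
triangular fin: A = ½·35·40 = 700.00, centroid at (141.67, 13.33).
ΣA = 20336.61 mm², ΣAX̄ = 1375546.61 mm³, ΣAȲ = 1506078.11 mm³.
X̄ = 1375546.61/20336.61 = 67.64 mm; Ȳ = 1506078.11/20336.61 = 74.06 mm.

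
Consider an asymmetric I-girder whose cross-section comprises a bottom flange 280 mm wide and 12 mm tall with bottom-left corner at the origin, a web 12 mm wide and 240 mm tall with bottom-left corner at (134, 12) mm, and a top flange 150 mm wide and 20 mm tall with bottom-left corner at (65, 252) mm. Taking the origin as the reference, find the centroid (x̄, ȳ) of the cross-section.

bottom flange: A = 280 × 12 = 3360.00, centroid at (140.00, 6.00).
web: A = 12 × 240 = 2880.00, centroid at (140.00, 132.00).
top flange: A = 150 × 20 = 3000.00, centroid at (140.00, 262.00).
ΣA = 9240.00 mm²
ΣAx̄ = (3360.00)(140.00) + (2880.00)(140.00) + (3000.00)(140.00) = 1293600.00 mm³
ΣAȳ = (3360.00)(6.00) + (2880.00)(132.00) + (3000.00)(262.00) = 1186320.00 mm³
x̄ = 1293600.00 / 9240.00 = 140.00 mm
ȳ = 1186320.00 / 9240.00 = 128.39 mm

x̄ = 140.00 mm, ȳ = 128.39 mm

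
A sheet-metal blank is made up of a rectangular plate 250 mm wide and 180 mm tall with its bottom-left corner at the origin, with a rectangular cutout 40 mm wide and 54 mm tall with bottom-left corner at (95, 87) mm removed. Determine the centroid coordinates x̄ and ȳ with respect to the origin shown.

x̄ = 125.50 mm, ȳ = 88.79 mm

Part | A | x̄ᵢ | ȳᵢ | A·x̄ᵢ | A·ȳᵢ
plate | 45000.00 | 125.00 | 90.00 | 5625000.00 | 4050000.00
hole | -2160.00 | 115.00 | 114.00 | -248400.00 | -246240.00
Σ | 42840.00 |  |  | 5376600.00 | 3803760.00
x̄ = 5376600.00 / 42840.00 = 125.50 mm
ȳ = 3803760.00 / 42840.00 = 88.79 mm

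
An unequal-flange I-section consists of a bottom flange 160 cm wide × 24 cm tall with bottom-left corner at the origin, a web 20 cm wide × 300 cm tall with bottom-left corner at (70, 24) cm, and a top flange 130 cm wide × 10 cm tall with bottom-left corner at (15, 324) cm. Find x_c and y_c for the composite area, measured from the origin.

bottom flange: A = 160 × 24 = 3840.00, centroid at (80.00, 12.00).
web: A = 20 × 300 = 6000.00, centroid at (80.00, 174.00).
top flange: A = 130 × 10 = 1300.00, centroid at (80.00, 329.00).
ΣA = 11140.00 cm², ΣAx_c = 891200.00 cm³, ΣAy_c = 1517780.00 cm³.
x_c = 891200.00/11140.00 = 80.00 cm; y_c = 1517780.00/11140.00 = 136.25 cm.

x_c = 80.00 cm, y_c = 136.25 cm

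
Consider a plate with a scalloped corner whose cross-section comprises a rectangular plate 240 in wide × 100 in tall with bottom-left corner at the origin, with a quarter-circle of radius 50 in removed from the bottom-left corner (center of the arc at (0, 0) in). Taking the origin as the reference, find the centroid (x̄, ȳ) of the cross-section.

x̄ = 128.80 in, ȳ = 52.56 in

plate: A = 240 × 100 = 24000.00, centroid at (120.00, 50.00).
removed quarter-circle: A = −¼π·50² = -1963.50, centroid at (21.22, 21.22).
ΣA = 22036.50 in²
ΣAx̄ = (24000.00)(120.00) + (-1963.50)(21.22) = 2838333.33 in³
ΣAȳ = (24000.00)(50.00) + (-1963.50)(21.22) = 1158333.33 in³
x̄ = 2838333.33 / 22036.50 = 128.80 in
ȳ = 1158333.33 / 22036.50 = 52.56 in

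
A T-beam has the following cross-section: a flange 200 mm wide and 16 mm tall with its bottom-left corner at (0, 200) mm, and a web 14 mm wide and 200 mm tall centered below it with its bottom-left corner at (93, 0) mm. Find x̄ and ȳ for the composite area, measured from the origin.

x̄ = 100.00 mm, ȳ = 157.60 mm

web: A = 14 × 200 = 2800.00, centroid at (100.00, 100.00).
flange: A = 200 × 16 = 3200.00, centroid at (100.00, 208.00).
ΣA = 6000.00 mm²
ΣAx̄ = (2800.00)(100.00) + (3200.00)(100.00) = 600000.00 mm³
ΣAȳ = (2800.00)(100.00) + (3200.00)(208.00) = 945600.00 mm³
x̄ = 600000.00 / 6000.00 = 100.00 mm
ȳ = 945600.00 / 6000.00 = 157.60 mm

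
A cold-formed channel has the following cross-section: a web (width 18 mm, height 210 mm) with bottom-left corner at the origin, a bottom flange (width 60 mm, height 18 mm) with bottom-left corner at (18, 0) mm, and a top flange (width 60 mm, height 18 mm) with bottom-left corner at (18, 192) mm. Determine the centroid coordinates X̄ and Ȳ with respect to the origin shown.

X̄ = 23.18 mm, Ȳ = 105.00 mm

web: A = 18 × 210 = 3780.00, centroid at (9.00, 105.00).
bottom flange: A = 60 × 18 = 1080.00, centroid at (48.00, 9.00).
top flange: A = 60 × 18 = 1080.00, centroid at (48.00, 201.00).
ΣA = 5940.00 mm², ΣAX̄ = 137700.00 mm³, ΣAȲ = 623700.00 mm³.
X̄ = 137700.00/5940.00 = 23.18 mm; Ȳ = 623700.00/5940.00 = 105.00 mm.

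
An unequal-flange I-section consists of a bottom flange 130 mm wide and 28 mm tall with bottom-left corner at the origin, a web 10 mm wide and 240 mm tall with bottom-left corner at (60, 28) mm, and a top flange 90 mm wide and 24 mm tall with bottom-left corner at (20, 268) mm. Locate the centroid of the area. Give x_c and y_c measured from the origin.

x_c = 65.00 mm, y_c = 123.29 mm

bottom flange: A = 130 × 28 = 3640.00, centroid at (65.00, 14.00).
web: A = 10 × 240 = 2400.00, centroid at (65.00, 148.00).
top flange: A = 90 × 24 = 2160.00, centroid at (65.00, 280.00).
ΣA = 8200.00 mm²
ΣAx_c = (3640.00)(65.00) + (2400.00)(65.00) + (2160.00)(65.00) = 533000.00 mm³
ΣAy_c = (3640.00)(14.00) + (2400.00)(148.00) + (2160.00)(280.00) = 1010960.00 mm³
x_c = 533000.00 / 8200.00 = 65.00 mm
y_c = 1010960.00 / 8200.00 = 123.29 mm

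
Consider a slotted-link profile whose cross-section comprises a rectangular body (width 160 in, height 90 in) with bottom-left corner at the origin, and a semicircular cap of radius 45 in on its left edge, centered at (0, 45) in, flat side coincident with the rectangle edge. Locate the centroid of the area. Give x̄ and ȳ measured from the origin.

x̄ = 62.07 in, ȳ = 45.00 in

rectangular body: A = 160 × 90 = 14400.00, centroid at (80.00, 45.00).
semicircular end: A = ½π·45² = 3180.86, centroid at (-19.10, 45.00).
ΣA = 17580.86 in², ΣAx̄ = 1091250.00 in³, ΣAȳ = 791138.82 in³.
x̄ = 1091250.00/17580.86 = 62.07 in; ȳ = 791138.82/17580.86 = 45.00 in.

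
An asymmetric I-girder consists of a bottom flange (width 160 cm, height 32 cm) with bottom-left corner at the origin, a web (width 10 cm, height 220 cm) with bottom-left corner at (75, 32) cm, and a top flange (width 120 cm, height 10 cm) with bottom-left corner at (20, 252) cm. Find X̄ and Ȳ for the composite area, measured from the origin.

bottom flange: A = 160 × 32 = 5120.00, centroid at (80.00, 16.00).
web: A = 10 × 220 = 2200.00, centroid at (80.00, 142.00).
top flange: A = 120 × 10 = 1200.00, centroid at (80.00, 257.00).
ΣA = 8520.00 cm², ΣAX̄ = 681600.00 cm³, ΣAȲ = 702720.00 cm³.
X̄ = 681600.00/8520.00 = 80.00 cm; Ȳ = 702720.00/8520.00 = 82.48 cm.

X̄ = 80.00 cm, Ȳ = 82.48 cm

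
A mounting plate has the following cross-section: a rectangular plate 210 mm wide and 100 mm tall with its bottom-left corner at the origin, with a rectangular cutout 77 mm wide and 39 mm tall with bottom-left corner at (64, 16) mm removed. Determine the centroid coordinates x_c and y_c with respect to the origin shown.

x_c = 105.42 mm, y_c = 52.42 mm

Part | A | x̄ᵢ | ȳᵢ | A·x̄ᵢ | A·ȳᵢ
plate | 21000.00 | 105.00 | 50.00 | 2205000.00 | 1050000.00
hole | -3003.00 | 102.50 | 35.50 | -307807.50 | -106606.50
Σ | 17997.00 |  |  | 1897192.50 | 943393.50
x_c = 1897192.50 / 17997.00 = 105.42 mm
y_c = 943393.50 / 17997.00 = 52.42 mm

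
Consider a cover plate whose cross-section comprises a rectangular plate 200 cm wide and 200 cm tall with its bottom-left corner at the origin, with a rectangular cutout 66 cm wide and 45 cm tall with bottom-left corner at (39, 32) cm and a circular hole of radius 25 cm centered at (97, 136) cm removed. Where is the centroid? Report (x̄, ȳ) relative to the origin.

plate: A = 200 × 200 = 40000.00, centroid at (100.00, 100.00).
hole 1: A = −(66 × 45) = -2970.00, centroid at (72.00, 54.50).
hole 2: A = −π·25² = -1963.50, centroid at (97.00, 136.00).
ΣA = 35066.50 cm²
ΣAx̄ = (40000.00)(100.00) + (-2970.00)(72.00) + (-1963.50)(97.00) = 3595700.95 cm³
ΣAȳ = (40000.00)(100.00) + (-2970.00)(54.50) + (-1963.50)(136.00) = 3571099.62 cm³
x̄ = 3595700.95 / 35066.50 = 102.54 cm
ȳ = 3571099.62 / 35066.50 = 101.84 cm

x̄ = 102.54 cm, ȳ = 101.84 cm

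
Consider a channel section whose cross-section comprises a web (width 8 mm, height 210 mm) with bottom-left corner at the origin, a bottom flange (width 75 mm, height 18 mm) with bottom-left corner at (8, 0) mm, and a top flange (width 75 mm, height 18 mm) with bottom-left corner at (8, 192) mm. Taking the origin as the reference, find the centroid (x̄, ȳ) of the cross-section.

web: A = 8 × 210 = 1680.00, centroid at (4.00, 105.00).
bottom flange: A = 75 × 18 = 1350.00, centroid at (45.50, 9.00).
top flange: A = 75 × 18 = 1350.00, centroid at (45.50, 201.00).
ΣA = 4380.00 mm², ΣAx̄ = 129570.00 mm³, ΣAȳ = 459900.00 mm³.
x̄ = 129570.00/4380.00 = 29.58 mm; ȳ = 459900.00/4380.00 = 105.00 mm.

x̄ = 29.58 mm, ȳ = 105.00 mm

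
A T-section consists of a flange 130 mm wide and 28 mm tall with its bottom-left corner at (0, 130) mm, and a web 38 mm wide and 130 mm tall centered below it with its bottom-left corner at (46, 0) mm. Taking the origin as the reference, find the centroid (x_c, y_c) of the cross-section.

web: A = 38 × 130 = 4940.00, centroid at (65.00, 65.00).
flange: A = 130 × 28 = 3640.00, centroid at (65.00, 144.00).
ΣA = 8580.00 mm², ΣAx_c = 557700.00 mm³, ΣAy_c = 845260.00 mm³.
x_c = 557700.00/8580.00 = 65.00 mm; y_c = 845260.00/8580.00 = 98.52 mm.

x_c = 65.00 mm, y_c = 98.52 mm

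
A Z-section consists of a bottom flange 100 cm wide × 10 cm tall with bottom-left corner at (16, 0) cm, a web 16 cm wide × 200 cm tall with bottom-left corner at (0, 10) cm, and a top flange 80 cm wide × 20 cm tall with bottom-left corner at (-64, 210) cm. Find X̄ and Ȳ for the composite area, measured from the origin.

X̄ = 9.17 cm, Ȳ = 122.24 cm

bottom flange: A = 100 × 10 = 1000.00, centroid at (66.00, 5.00).
web: A = 16 × 200 = 3200.00, centroid at (8.00, 110.00).
top flange: A = 80 × 20 = 1600.00, centroid at (-24.00, 220.00).
ΣA = 5800.00 cm²
ΣAX̄ = (1000.00)(66.00) + (3200.00)(8.00) + (1600.00)(-24.00) = 53200.00 cm³
ΣAȲ = (1000.00)(5.00) + (3200.00)(110.00) + (1600.00)(220.00) = 709000.00 cm³
X̄ = 53200.00 / 5800.00 = 9.17 cm
Ȳ = 709000.00 / 5800.00 = 122.24 cm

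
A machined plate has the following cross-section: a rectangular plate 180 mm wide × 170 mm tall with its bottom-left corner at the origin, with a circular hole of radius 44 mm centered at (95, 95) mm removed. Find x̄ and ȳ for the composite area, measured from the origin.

plate: A = 180 × 170 = 30600.00, centroid at (90.00, 85.00).
hole: A = −π·44² = -6082.12, centroid at (95.00, 95.00).
ΣA = 24517.88 mm²
ΣAx̄ = (30600.00)(90.00) + (-6082.12)(95.00) = 2176198.28 mm³
ΣAȳ = (30600.00)(85.00) + (-6082.12)(95.00) = 2023198.28 mm³
x̄ = 2176198.28 / 24517.88 = 88.76 mm
ȳ = 2023198.28 / 24517.88 = 82.52 mm

x̄ = 88.76 mm, ȳ = 82.52 mm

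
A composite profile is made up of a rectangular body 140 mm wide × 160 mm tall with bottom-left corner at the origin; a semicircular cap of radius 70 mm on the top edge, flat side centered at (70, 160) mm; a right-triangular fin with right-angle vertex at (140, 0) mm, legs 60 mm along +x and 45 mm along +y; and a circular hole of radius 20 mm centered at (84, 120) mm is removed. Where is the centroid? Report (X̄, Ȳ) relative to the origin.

X̄ = 73.44 mm, Ȳ = 103.40 mm

Part | A | x̄ᵢ | ȳᵢ | A·x̄ᵢ | A·ȳᵢ
rectangular body | 22400.00 | 70.00 | 80.00 | 1568000.00 | 1792000.00
semicircular top | 7696.90 | 70.00 | 189.71 | 538783.14 | 1460170.99
triangular fin | 1350.00 | 160.00 | 15.00 | 216000.00 | 20250.00
hole | -1256.64 | 84.00 | 120.00 | -105557.51 | -150796.45
Σ | 30190.26 |  |  | 2217225.63 | 3121624.54
X̄ = 2217225.63 / 30190.26 = 73.44 mm
Ȳ = 3121624.54 / 30190.26 = 103.40 mm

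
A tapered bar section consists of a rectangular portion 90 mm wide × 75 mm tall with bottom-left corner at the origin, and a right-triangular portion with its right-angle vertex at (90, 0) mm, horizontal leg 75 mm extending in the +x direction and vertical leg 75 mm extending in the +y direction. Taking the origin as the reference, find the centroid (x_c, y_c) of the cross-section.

Part | A | x̄ᵢ | ȳᵢ | A·x̄ᵢ | A·ȳᵢ
rectangular portion | 6750.00 | 45.00 | 37.50 | 303750.00 | 253125.00
triangular portion | 2812.50 | 115.00 | 25.00 | 323437.50 | 70312.50
Σ | 9562.50 |  |  | 627187.50 | 323437.50
x_c = 627187.50 / 9562.50 = 65.59 mm
y_c = 323437.50 / 9562.50 = 33.82 mm

x_c = 65.59 mm, y_c = 33.82 mm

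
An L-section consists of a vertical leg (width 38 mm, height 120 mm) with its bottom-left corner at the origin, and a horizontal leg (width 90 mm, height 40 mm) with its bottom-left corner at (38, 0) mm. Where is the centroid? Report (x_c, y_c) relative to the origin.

vertical leg: A = 38 × 120 = 4560.00, centroid at (19.00, 60.00).
horizontal leg: A = 90 × 40 = 3600.00, centroid at (83.00, 20.00).
ΣA = 8160.00 mm², ΣAx_c = 385440.00 mm³, ΣAy_c = 345600.00 mm³.
x_c = 385440.00/8160.00 = 47.24 mm; y_c = 345600.00/8160.00 = 42.35 mm.

x_c = 47.24 mm, y_c = 42.35 mm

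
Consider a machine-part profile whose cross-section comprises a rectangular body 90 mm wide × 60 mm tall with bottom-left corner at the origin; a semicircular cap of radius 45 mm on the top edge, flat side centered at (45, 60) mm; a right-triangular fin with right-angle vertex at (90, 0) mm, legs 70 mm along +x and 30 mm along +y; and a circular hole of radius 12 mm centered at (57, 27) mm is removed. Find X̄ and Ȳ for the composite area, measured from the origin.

rectangular body: A = 90 × 60 = 5400.00, centroid at (45.00, 30.00).
semicircular top: A = ½π·45² = 3180.86, centroid at (45.00, 79.10).
triangular fin: A = ½·70·30 = 1050.00, centroid at (113.33, 10.00).
hole: A = −π·12² = -452.39, centroid at (57.00, 27.00).
ΣA = 9178.47 mm²
ΣAX̄ = (5400.00)(45.00) + (3180.86)(45.00) + (1050.00)(113.33) + (-452.39)(57.00) = 479352.62 mm³
ΣAȲ = (5400.00)(30.00) + (3180.86)(79.10) + (1050.00)(10.00) + (-452.39)(27.00) = 411887.24 mm³
X̄ = 479352.62 / 9178.47 = 52.23 mm
Ȳ = 411887.24 / 9178.47 = 44.88 mm

X̄ = 52.23 mm, Ȳ = 44.88 mm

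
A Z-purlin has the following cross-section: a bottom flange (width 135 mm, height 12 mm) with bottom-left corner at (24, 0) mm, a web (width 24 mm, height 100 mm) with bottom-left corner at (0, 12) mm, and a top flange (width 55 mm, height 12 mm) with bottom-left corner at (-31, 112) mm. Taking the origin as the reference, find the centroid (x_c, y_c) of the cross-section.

x_c = 37.33 mm, y_c = 50.51 mm

bottom flange: A = 135 × 12 = 1620.00, centroid at (91.50, 6.00).
web: A = 24 × 100 = 2400.00, centroid at (12.00, 62.00).
top flange: A = 55 × 12 = 660.00, centroid at (-3.50, 118.00).
ΣA = 4680.00 mm², ΣAx_c = 174720.00 mm³, ΣAy_c = 236400.00 mm³.
x_c = 174720.00/4680.00 = 37.33 mm; y_c = 236400.00/4680.00 = 50.51 mm.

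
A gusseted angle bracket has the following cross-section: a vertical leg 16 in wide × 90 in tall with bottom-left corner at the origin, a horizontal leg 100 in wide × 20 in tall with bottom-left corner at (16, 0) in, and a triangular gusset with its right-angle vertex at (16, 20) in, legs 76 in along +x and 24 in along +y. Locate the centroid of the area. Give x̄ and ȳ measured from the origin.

x̄ = 41.64 in, ȳ = 25.35 in

Part | A | x̄ᵢ | ȳᵢ | A·x̄ᵢ | A·ȳᵢ
vertical leg | 1440.00 | 8.00 | 45.00 | 11520.00 | 64800.00
horizontal leg | 2000.00 | 66.00 | 10.00 | 132000.00 | 20000.00
gusset | 912.00 | 41.33 | 28.00 | 37696.00 | 25536.00
Σ | 4352.00 |  |  | 181216.00 | 110336.00
x̄ = 181216.00 / 4352.00 = 41.64 in
ȳ = 110336.00 / 4352.00 = 25.35 in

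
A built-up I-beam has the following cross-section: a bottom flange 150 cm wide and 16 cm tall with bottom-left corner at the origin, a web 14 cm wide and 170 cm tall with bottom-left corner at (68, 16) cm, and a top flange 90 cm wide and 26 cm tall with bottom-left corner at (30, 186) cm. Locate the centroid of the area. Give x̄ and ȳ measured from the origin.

bottom flange: A = 150 × 16 = 2400.00, centroid at (75.00, 8.00).
web: A = 14 × 170 = 2380.00, centroid at (75.00, 101.00).
top flange: A = 90 × 26 = 2340.00, centroid at (75.00, 199.00).
ΣA = 7120.00 cm², ΣAx̄ = 534000.00 cm³, ΣAȳ = 725240.00 cm³.
x̄ = 534000.00/7120.00 = 75.00 cm; ȳ = 725240.00/7120.00 = 101.86 cm.

x̄ = 75.00 cm, ȳ = 101.86 cm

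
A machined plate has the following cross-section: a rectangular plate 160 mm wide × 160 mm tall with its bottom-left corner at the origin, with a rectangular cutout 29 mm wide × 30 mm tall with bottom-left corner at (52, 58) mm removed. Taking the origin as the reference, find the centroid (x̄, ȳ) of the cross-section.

plate: A = 160 × 160 = 25600.00, centroid at (80.00, 80.00).
hole: A = −(29 × 30) = -870.00, centroid at (66.50, 73.00).
ΣA = 24730.00 mm²
ΣAx̄ = (25600.00)(80.00) + (-870.00)(66.50) = 1990145.00 mm³
ΣAȳ = (25600.00)(80.00) + (-870.00)(73.00) = 1984490.00 mm³
x̄ = 1990145.00 / 24730.00 = 80.47 mm
ȳ = 1984490.00 / 24730.00 = 80.25 mm

x̄ = 80.47 mm, ȳ = 80.25 mm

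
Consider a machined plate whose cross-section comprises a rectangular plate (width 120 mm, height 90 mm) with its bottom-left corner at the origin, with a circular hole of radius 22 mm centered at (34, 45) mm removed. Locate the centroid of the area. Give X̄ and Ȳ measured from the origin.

X̄ = 64.26 mm, Ȳ = 45.00 mm

Part | A | x̄ᵢ | ȳᵢ | A·x̄ᵢ | A·ȳᵢ
plate | 10800.00 | 60.00 | 45.00 | 648000.00 | 486000.00
hole | -1520.53 | 34.00 | 45.00 | -51698.05 | -68423.89
Σ | 9279.47 |  |  | 596301.95 | 417576.11
X̄ = 596301.95 / 9279.47 = 64.26 mm
Ȳ = 417576.11 / 9279.47 = 45.00 mm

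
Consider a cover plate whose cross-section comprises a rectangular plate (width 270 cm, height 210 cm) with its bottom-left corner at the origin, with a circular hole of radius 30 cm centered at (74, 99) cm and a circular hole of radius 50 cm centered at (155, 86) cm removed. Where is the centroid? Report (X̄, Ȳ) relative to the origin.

plate: A = 270 × 210 = 56700.00, centroid at (135.00, 105.00).
hole 1: A = −π·30² = -2827.43, centroid at (74.00, 99.00).
hole 2: A = −π·50² = -7853.98, centroid at (155.00, 86.00).
ΣA = 46018.58 cm²
ΣAX̄ = (56700.00)(135.00) + (-2827.43)(74.00) + (-7853.98)(155.00) = 6227902.78 cm³
ΣAȲ = (56700.00)(105.00) + (-2827.43)(99.00) + (-7853.98)(86.00) = 4998141.67 cm³
X̄ = 6227902.78 / 46018.58 = 135.33 cm
Ȳ = 4998141.67 / 46018.58 = 108.61 cm

X̄ = 135.33 cm, Ȳ = 108.61 cm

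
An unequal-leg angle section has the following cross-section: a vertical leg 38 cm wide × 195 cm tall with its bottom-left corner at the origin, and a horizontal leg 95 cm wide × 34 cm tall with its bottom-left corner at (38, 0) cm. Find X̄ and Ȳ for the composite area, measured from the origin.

X̄ = 39.19 cm, Ȳ = 73.06 cm

vertical leg: A = 38 × 195 = 7410.00, centroid at (19.00, 97.50).
horizontal leg: A = 95 × 34 = 3230.00, centroid at (85.50, 17.00).
ΣA = 10640.00 cm²
ΣAX̄ = (7410.00)(19.00) + (3230.00)(85.50) = 416955.00 cm³
ΣAȲ = (7410.00)(97.50) + (3230.00)(17.00) = 777385.00 cm³
X̄ = 416955.00 / 10640.00 = 39.19 cm
Ȳ = 777385.00 / 10640.00 = 73.06 cm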